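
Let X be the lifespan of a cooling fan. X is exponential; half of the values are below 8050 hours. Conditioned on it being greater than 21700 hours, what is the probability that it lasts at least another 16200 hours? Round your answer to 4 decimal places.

For an exponential, median = ln(2)/λ, so λ = ln 2 / 8050 = 0.0000861052 per hour.
By the memoryless property, P(X > 21700+16200 | X > 21700) = P(X > 16200).
P(X > 16200) = e^(−1.3949) ≈ 0.2479.

0.2479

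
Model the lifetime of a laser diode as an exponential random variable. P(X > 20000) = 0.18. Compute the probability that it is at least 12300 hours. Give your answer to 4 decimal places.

e^(−λ·20000) = 0.18 ⇒ λ = −ln(0.18)/20000 = 0.0000857399.
P(X > 12300) = e^(−0.0000857399·12300) = e^(−1.0546) ≈ 0.3483.

0.3483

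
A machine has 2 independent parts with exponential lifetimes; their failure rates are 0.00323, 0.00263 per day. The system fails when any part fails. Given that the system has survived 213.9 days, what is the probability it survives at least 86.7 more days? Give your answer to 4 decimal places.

0.6017

Time to first failure ~ Exp(Σλ) with Σλ = 0.00586.
By memorylessness, P(T > 213.9+86.7 | T > 213.9) = P(T > 86.7) = e^(−0.00586·86.7) ≈ 0.6017.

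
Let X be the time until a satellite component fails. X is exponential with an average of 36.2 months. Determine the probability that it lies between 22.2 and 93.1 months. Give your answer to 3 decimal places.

0.465

The rate is λ = 1/36.2 = 0.0276243 per month.
P(22.2 < X < 93.1) = e^(−λ·22.2) − e^(−λ·93.1) = 0.54158 − 0.07640 ≈ 0.465.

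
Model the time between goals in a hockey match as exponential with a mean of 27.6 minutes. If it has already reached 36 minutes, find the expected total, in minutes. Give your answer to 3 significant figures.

63.6

The rate is λ = 1/27.6 = 0.0362319 per minute.
By memorylessness, E[X | X > 36] = 36 + 1/λ = 36 + 27.6 = 63.6 minutes.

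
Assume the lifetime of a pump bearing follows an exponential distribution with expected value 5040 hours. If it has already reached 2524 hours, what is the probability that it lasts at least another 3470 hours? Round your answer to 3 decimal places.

The rate is λ = 1/5040 = 0.000198413 per hour.
By the memoryless property, P(X > 2524+3470 | X > 2524) = P(X > 3470).
P(X > 3470) = e^(−0.68849) ≈ 0.502.

0.502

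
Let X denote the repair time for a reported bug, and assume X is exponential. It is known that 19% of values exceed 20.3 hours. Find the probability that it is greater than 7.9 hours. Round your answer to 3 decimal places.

0.524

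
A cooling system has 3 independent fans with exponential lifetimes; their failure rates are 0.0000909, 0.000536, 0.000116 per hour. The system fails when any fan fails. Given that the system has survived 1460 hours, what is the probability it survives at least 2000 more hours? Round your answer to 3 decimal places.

0.226

Time to first failure ~ Exp(Σλ) with Σλ = 0.0007429.
By memorylessness, P(T > 1460+2000 | T > 1460) = P(T > 2000) = e^(−0.0007429·2000) ≈ 0.226.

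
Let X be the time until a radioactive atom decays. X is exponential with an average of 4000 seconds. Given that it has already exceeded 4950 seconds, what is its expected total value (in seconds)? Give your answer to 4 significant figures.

8950

The rate is λ = 1/4000 = 0.00025 per second.
By memorylessness, E[X | X > 4950] = 4950 + 1/λ = 4950 + 4000 = 8950 seconds.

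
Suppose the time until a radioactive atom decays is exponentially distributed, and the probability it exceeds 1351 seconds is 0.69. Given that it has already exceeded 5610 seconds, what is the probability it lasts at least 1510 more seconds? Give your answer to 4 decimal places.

0.6605

From e^(−λ·1351) = 0.69, λ = −ln(0.69)/1351 = 0.000274659.
Memoryless: P(X > 5610+1510 | X > 5610) = P(X > 1510) = e^(−0.000274659·1510) ≈ 0.6605.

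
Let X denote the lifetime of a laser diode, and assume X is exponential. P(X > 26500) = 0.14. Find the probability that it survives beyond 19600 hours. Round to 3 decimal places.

e^(−λ·26500) = 0.14 ⇒ λ = −ln(0.14)/26500 = 0.0000741929.
P(X > 19600) = e^(−0.0000741929·19600) = e^(−1.4542) ≈ 0.234.

0.234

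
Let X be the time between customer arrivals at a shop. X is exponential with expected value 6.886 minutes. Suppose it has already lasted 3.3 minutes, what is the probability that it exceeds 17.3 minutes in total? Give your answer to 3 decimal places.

0.131

The rate is λ = 1/6.886 = 0.145222 per minute.
The exponential is memoryless, so the remaining time is again Exp(λ): the condition X > 3.3 is irrelevant.
P(X > 14) = e^(−2.0331) ≈ 0.131.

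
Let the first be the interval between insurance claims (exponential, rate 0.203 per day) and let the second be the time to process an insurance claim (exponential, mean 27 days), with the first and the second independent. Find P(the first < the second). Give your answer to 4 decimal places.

0.8457

λ_1 = 0.203, λ_2 = 1/27 = 0.037037.
For independent exponentials, P(the first < the second) = λ_1/(λ_1+λ_2) = 0.203/0.240037 ≈ 0.8457.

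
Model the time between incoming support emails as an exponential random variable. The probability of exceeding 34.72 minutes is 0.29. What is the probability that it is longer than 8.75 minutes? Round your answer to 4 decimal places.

e^(−λ·34.72) = 0.29 ⇒ λ = −ln(0.29)/34.72 = 0.0356531.
P(X > 8.75) = e^(−0.0356531·8.75) = e^(−0.31196) ≈ 0.7320.

0.7320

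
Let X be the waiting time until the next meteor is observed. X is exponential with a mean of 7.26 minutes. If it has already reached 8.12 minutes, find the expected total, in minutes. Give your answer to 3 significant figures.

15.4

The rate is λ = 1/7.26 = 0.137741 per minute.
By memorylessness, E[X | X > 8.12] = 8.12 + 1/λ = 8.12 + 7.26 = 15.38 minutes.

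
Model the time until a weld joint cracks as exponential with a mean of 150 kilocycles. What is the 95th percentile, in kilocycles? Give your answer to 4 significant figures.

449.4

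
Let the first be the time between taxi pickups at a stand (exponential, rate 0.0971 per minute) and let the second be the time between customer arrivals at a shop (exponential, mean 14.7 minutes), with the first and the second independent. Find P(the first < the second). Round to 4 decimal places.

0.5880

λ_1 = 0.0971, λ_2 = 1/14.7 = 0.0680272.
For independent exponentials, P(the first < the second) = λ_1/(λ_1+λ_2) = 0.0971/0.165127 ≈ 0.5880.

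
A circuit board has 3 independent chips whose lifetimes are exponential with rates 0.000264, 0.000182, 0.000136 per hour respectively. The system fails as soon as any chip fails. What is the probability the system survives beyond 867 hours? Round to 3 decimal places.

The time to first failure is exponential with rate Σλ = 0.000264 + 0.000182 + 0.000136 = 0.000582.
P(min > 867) = e^(−0.000582·867) = e^(−0.50459) ≈ 0.604.

0.604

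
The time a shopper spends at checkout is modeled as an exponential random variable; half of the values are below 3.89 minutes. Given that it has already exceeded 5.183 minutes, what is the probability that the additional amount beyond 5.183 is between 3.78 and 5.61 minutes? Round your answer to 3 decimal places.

0.142

For an exponential, median = ln(2)/λ, so λ = ln 2 / 3.89 = 0.178187 per minute.
Memoryless: the residual past 5.183 is again Exp(λ).
P(3.78 < residual < 5.61) = e^(−λ·3.78) − e^(−λ·5.61) = 0.50990 − 0.36802 ≈ 0.142.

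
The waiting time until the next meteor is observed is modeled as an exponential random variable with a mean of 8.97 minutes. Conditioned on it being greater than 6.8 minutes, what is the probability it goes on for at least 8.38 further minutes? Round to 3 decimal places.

0.393

The rate is λ = 1/8.97 = 0.111483 per minute.
P(X > s+t | X > s) = e^(−λ(s+t))/e^(−λs) = e^(−λt), independent of s = 6.8.
P(X > 8.38) = e^(−0.93423) ≈ 0.393.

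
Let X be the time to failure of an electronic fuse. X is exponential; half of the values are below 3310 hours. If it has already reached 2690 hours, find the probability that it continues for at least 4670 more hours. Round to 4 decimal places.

0.3761

For an exponential, median = ln(2)/λ, so λ = ln 2 / 3310 = 0.00020941 per hour.
The exponential is memoryless, so the remaining time is again Exp(λ): the condition X > 2690 is irrelevant.
P(X > 4670) = e^(−0.97794) ≈ 0.3761.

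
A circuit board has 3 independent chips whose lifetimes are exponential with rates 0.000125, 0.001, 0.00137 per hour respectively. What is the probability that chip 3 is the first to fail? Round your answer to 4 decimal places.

The time to first failure is exponential with rate Σλ = 0.000125 + 0.001 + 0.00137 = 0.002495.
P(chip 3 first) = λ_3/Σλ = 0.00137/0.002495 ≈ 0.5491.

0.5491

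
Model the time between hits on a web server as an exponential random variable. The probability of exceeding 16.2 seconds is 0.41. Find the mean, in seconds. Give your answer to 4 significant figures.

e^(−λ·16.2) = 0.41 ⇒ λ = −ln(0.41)/16.2 = 0.0550369.
Mean = 1/λ = 18.1696 seconds.

18.17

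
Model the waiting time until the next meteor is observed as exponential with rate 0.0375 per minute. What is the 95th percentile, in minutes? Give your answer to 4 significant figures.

79.89

Set 1 − e^(−λt) = 0.95, so t = −ln(0.05)/λ = 2.9957/0.0375 ≈ 79.8862 minutes.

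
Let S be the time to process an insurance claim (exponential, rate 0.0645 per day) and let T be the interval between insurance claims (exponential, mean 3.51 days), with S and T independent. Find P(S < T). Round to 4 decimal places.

λ_1 = 0.0645, λ_2 = 1/3.51 = 0.2849.
For independent exponentials, P(S < T) = λ_1/(λ_1+λ_2) = 0.0645/0.3494 ≈ 0.1846.

0.1846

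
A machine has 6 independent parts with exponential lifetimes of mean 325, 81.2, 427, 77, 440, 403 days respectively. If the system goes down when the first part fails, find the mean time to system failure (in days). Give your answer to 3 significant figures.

28.2

The first failure time is exponential with rate Σλ_i = 1/325 + 1/81.2 + 1/427 + 1/77 + 1/440 + 1/403 = 0.0354752 per day.
E[min] = 1/Σλ = 1/0.0354752 = 28.1887 days.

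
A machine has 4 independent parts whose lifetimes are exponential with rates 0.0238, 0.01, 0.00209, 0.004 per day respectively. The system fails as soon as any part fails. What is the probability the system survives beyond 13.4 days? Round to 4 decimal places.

0.5859

The time to first failure is exponential with rate Σλ = 0.0238 + 0.01 + 0.00209 + 0.004 = 0.03989.
P(min > 13.4) = e^(−0.03989·13.4) = e^(−0.53453) ≈ 0.5859.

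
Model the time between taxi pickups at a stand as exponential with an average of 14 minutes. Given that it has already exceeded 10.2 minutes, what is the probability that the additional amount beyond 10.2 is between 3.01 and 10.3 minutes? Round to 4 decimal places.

The rate is λ = 1/14 = 0.0714286 per minute.
Memoryless: the residual past 10.2 is again Exp(λ).
P(3.01 < residual < 10.3) = e^(−λ·3.01) − e^(−λ·10.3) = 0.80654 − 0.47916 ≈ 0.3274.

0.3274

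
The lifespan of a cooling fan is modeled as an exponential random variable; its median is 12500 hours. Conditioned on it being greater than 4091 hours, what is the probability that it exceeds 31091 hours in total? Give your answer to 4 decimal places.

For an exponential, median = ln(2)/λ, so λ = ln 2 / 12500 = 0.0000554518 per hour.
The exponential is memoryless, so the remaining time is again Exp(λ): the condition X > 4091 is irrelevant.
P(X > 27000) = e^(−1.4972) ≈ 0.2238.

0.2238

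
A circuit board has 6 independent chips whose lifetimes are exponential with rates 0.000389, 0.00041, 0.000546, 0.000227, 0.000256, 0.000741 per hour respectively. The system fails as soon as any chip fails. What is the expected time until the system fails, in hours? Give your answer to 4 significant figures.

389.3

The time to first failure is exponential with rate Σλ = 0.000389 + 0.00041 + 0.000546 + 0.000227 + 0.000256 + 0.000741 = 0.002569.
E[min] = 1/Σλ = 1/0.002569 = 389.257 hours.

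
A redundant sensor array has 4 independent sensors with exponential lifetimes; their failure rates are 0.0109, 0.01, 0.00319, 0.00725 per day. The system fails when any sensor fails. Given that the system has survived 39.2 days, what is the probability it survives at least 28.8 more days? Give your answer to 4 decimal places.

0.4055

Time to first failure ~ Exp(Σλ) with Σλ = 0.03134.
By memorylessness, P(T > 39.2+28.8 | T > 39.2) = P(T > 28.8) = e^(−0.03134·28.8) ≈ 0.4055.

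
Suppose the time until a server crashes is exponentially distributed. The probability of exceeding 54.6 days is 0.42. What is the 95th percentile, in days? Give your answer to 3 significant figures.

e^(−λ·54.6) = 0.42 ⇒ λ = −ln(0.42)/54.6 = 0.0158883.
95th percentile: 1 − e^(−λt) = 0.95, t = −ln(0.05)/λ = 188.55 days.

189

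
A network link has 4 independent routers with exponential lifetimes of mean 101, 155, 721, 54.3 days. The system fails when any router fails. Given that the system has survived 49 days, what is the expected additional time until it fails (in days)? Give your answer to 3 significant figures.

First-failure rate Σλ = 1/101 + 1/155 + 1/721 + 1/54.3 = 0.0361558.
By memorylessness the expected residual is 1/Σλ = 27.6581 days, regardless of the 49 already elapsed.

27.7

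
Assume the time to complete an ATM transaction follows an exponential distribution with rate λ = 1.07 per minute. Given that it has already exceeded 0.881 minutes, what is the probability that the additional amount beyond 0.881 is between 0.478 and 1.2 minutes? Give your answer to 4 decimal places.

Memoryless: the residual past 0.881 is again Exp(λ).
P(0.478 < residual < 1.2) = e^(−λ·0.478) − e^(−λ·1.2) = 0.59962 − 0.27693 ≈ 0.3227.

0.3227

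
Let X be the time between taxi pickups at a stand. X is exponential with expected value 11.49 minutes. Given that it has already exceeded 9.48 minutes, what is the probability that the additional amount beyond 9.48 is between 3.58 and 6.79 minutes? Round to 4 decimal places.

The rate is λ = 1/11.49 = 0.0870322 per minute.
Memoryless: the residual past 9.48 is again Exp(λ).
P(3.58 < residual < 6.79) = e^(−λ·3.58) − e^(−λ·6.79) = 0.73229 − 0.55380 ≈ 0.1785.

0.1785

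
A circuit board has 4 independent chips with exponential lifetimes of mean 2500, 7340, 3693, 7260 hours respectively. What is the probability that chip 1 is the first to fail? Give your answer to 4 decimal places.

0.4234

Rates: λ_i = 1/mean_i → 0.0004, 0.00013624, 0.000270783, 0.000137741; Σλ = 0.000944763.
P(chip 1 first) = λ_1/Σλ = 0.0004/0.000944763 ≈ 0.4234.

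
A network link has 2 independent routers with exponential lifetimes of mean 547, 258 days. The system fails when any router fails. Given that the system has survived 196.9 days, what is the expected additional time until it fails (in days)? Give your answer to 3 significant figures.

175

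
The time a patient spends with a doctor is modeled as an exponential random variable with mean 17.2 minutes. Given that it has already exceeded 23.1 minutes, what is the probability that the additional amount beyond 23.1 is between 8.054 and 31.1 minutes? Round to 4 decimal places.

The rate is λ = 1/17.2 = 0.0581395 per minute.
Memoryless: the residual past 23.1 is again Exp(λ).
P(8.054 < residual < 31.1) = e^(−λ·8.054) − e^(−λ·31.1) = 0.62609 − 0.16396 ≈ 0.4621.

0.4621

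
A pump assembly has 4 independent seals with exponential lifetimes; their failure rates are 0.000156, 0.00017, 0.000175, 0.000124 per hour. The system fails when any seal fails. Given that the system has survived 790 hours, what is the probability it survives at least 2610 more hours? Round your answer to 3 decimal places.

Time to first failure ~ Exp(Σλ) with Σλ = 0.000625.
By memorylessness, P(T > 790+2610 | T > 790) = P(T > 2610) = e^(−0.000625·2610) ≈ 0.196.

0.196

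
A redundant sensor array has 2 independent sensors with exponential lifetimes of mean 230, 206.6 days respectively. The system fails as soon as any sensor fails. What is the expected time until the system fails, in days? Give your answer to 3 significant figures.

The first failure time is exponential with rate Σλ_i = 1/230 + 1/206.6 = 0.0091881 per day.
E[min] = 1/Σλ = 1/0.0091881 = 108.836 days.

109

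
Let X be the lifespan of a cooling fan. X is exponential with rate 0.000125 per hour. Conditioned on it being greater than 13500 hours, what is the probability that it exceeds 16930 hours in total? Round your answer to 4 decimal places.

0.6513

P(X > s+t | X > s) = e^(−λ(s+t))/e^(−λs) = e^(−λt), independent of s = 13500.
P(X > 3430) = e^(−0.42875) ≈ 0.6513.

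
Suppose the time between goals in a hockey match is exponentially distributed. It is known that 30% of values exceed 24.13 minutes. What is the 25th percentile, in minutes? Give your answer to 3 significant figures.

5.77

e^(−λ·24.13) = 0.30 ⇒ λ = −ln(0.30)/24.13 = 0.0498953.
25th percentile: 1 − e^(−λt) = 0.25, t = −ln(0.75)/λ = 5.76572 minutes.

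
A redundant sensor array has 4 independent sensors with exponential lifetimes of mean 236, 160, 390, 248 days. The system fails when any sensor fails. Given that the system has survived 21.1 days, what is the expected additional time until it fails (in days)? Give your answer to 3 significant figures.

First-failure rate Σλ = 1/236 + 1/160 + 1/390 + 1/248 = 0.0170836.
By memorylessness the expected residual is 1/Σλ = 58.5355 days, regardless of the 21.1 already elapsed.

58.5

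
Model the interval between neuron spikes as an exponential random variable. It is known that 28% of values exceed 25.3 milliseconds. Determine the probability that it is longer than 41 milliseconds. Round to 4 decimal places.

e^(−λ·25.3) = 0.28 ⇒ λ = −ln(0.28)/25.3 = 0.0503148.
P(X > 41) = e^(−0.0503148·41) = e^(−2.0629) ≈ 0.1271.

0.1271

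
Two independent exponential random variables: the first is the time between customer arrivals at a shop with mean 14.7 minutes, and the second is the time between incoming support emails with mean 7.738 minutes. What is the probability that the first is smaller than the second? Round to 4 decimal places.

λ_1 = 1/14.7 = 0.0680272, λ_2 = 1/7.738 = 0.129232.
For independent exponentials, P(the first < the second) = λ_1/(λ_1+λ_2) = 0.0680272/0.19726 ≈ 0.3449.

0.3449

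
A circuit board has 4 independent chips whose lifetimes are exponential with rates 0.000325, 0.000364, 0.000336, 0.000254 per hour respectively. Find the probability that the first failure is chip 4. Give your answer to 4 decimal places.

0.1986

The time to first failure is exponential with rate Σλ = 0.000325 + 0.000364 + 0.000336 + 0.000254 = 0.001279.
P(chip 4 first) = λ_4/Σλ = 0.000254/0.001279 ≈ 0.1986.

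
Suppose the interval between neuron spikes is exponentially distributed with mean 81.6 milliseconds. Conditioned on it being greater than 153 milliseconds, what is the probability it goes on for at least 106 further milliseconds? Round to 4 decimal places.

0.2728

The rate is λ = 1/81.6 = 0.0122549 per millisecond.
By the memoryless property, P(X > 153+106 | X > 153) = P(X > 106).
P(X > 106) = e^(−1.299) ≈ 0.2728.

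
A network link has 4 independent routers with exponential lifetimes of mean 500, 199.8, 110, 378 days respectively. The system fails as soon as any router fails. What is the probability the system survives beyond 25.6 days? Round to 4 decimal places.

0.6189

The first failure time is exponential with rate Σλ_i = 1/500 + 1/199.8 + 1/110 + 1/378 = 0.0187414 per day.
P(min > 25.6) = e^(−0.0187414·25.6) = e^(−0.47978) ≈ 0.6189.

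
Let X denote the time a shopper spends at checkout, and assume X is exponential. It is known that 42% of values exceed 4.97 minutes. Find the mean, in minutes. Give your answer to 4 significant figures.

e^(−λ·4.97) = 0.42 ⇒ λ = −ln(0.42)/4.97 = 0.174547.
Mean = 1/λ = 5.7291 minutes.

5.729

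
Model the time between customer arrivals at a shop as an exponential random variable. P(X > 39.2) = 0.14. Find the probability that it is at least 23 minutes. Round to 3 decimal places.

e^(−λ·39.2) = 0.14 ⇒ λ = −ln(0.14)/39.2 = 0.0501559.
P(X > 23) = e^(−0.0501559·23) = e^(−1.1536) ≈ 0.316.

0.316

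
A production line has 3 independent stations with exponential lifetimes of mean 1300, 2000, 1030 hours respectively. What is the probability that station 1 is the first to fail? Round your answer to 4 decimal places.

Rates: λ_i = 1/mean_i → 0.000769231, 0.0005, 0.000970874; Σλ = 0.0022401.
P(station 1 first) = λ_1/Σλ = 0.000769231/0.0022401 ≈ 0.3434.

0.3434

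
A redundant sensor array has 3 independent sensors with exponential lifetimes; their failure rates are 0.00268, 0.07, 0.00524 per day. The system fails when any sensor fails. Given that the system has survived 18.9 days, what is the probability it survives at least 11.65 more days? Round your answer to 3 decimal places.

0.403

Time to first failure ~ Exp(Σλ) with Σλ = 0.07792.
By memorylessness, P(T > 18.9+11.65 | T > 18.9) = P(T > 11.65) = e^(−0.07792·11.65) ≈ 0.403.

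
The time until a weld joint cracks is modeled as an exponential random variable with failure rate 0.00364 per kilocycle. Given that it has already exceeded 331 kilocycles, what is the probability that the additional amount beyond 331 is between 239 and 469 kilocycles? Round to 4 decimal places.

0.2376

Memoryless: the residual past 331 is again Exp(λ).
P(239 < residual < 469) = e^(−λ·239) − e^(−λ·469) = 0.41897 − 0.18138 ≈ 0.2376.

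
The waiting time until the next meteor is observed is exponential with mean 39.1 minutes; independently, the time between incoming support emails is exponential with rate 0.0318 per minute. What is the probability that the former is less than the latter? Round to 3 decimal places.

0.446

λ_1 = 1/39.1 = 0.0255754, λ_2 = 0.0318.
For independent exponentials, P(the former < the latter) = λ_1/(λ_1+λ_2) = 0.0255754/0.0573754 ≈ 0.446.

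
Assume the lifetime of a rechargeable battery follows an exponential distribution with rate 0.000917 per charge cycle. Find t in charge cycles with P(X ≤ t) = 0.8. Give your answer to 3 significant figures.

1760

Set 1 − e^(−λt) = 0.8, so t = −ln(0.2)/λ = 1.6094/0.000917 ≈ 1755.11 charge cycles.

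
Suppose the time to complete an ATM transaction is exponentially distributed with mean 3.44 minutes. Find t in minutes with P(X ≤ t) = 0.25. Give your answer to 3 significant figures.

The rate is λ = 1/3.44 = 0.290698 per minute.
Set 1 − e^(−λt) = 0.25, so t = −ln(0.75)/λ = 0.28768/0.290698 ≈ 0.989626 minutes.

0.990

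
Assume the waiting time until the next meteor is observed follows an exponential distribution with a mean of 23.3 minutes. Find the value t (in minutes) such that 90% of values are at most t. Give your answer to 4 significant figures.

53.65

The rate is λ = 1/23.3 = 0.0429185 per minute.
Set 1 − e^(−λt) = 0.9, so t = −ln(0.1)/λ = 2.3026/0.0429185 ≈ 53.6502 minutes.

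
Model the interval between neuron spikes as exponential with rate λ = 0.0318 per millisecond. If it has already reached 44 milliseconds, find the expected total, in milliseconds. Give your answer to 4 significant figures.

By memorylessness, E[X | X > 44] = 44 + 1/λ = 44 + 31.4465 = 75.4465 milliseconds.

75.45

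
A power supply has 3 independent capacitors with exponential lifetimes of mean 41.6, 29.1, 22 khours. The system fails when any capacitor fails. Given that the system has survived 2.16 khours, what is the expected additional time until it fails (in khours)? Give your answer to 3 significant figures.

9.63

First-failure rate Σλ = 1/41.6 + 1/29.1 + 1/22 = 0.103857.
By memorylessness the expected residual is 1/Σλ = 9.6286 khours, regardless of the 2.16 already elapsed.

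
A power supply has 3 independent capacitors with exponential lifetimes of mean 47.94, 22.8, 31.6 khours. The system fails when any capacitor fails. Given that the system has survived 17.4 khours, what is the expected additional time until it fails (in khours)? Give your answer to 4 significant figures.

10.38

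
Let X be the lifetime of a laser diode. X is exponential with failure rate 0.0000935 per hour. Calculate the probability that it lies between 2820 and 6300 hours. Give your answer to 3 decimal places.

0.213

P(2820 < X < 6300) = e^(−λ·2820) − e^(−λ·6300) = 0.76823 − 0.55485 ≈ 0.213.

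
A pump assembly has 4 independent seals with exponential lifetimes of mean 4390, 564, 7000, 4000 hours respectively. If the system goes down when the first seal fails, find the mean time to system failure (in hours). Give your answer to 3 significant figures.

418

The first failure time is exponential with rate Σλ_i = 1/4390 + 1/564 + 1/7000 + 1/4000 = 0.0023937 per hour.
E[min] = 1/Σλ = 1/0.0023937 = 417.764 hours.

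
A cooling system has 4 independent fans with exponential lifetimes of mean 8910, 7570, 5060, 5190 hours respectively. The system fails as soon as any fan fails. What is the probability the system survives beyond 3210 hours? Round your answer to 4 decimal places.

The first failure time is exponential with rate Σλ_i = 1/8910 + 1/7570 + 1/5060 + 1/5190 = 0.000634641 per hour.
P(min > 3210) = e^(−0.000634641·3210) = e^(−2.0372) ≈ 0.1304.

0.1304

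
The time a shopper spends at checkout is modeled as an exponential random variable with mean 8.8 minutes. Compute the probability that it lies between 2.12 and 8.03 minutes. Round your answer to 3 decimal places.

0.384

The rate is λ = 1/8.8 = 0.113636 per minute.
P(2.12 < X < 8.03) = e^(−λ·2.12) − e^(−λ·8.03) = 0.78591 − 0.40152 ≈ 0.384.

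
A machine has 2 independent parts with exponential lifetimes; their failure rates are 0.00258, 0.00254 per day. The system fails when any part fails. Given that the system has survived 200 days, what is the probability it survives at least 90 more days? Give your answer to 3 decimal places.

Time to first failure ~ Exp(Σλ) with Σλ = 0.00512.
By memorylessness, P(T > 200+90 | T > 200) = P(T > 90) = e^(−0.00512·90) ≈ 0.631.

0.631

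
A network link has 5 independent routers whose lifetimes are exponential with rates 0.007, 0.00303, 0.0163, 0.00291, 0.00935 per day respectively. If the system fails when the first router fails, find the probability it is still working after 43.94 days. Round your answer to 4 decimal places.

0.1835

The time to first failure is exponential with rate Σλ = 0.007 + 0.00303 + 0.0163 + 0.00291 + 0.00935 = 0.03859.
P(min > 43.94) = e^(−0.03859·43.94) = e^(−1.6956) ≈ 0.1835.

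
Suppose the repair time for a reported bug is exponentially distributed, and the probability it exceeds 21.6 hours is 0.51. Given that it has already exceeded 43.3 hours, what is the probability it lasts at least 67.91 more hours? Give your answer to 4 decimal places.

0.1204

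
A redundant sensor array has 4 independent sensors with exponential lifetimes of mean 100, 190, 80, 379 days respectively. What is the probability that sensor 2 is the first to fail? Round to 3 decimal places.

0.173

Rates: λ_i = 1/mean_i → 0.01, 0.00526316, 0.0125, 0.00263852; Σλ = 0.0304017.
P(sensor 2 first) = λ_2/Σλ = 0.00526316/0.0304017 ≈ 0.173.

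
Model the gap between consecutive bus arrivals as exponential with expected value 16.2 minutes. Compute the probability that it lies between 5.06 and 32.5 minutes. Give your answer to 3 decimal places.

0.597

The rate is λ = 1/16.2 = 0.0617284 per minute.
P(5.06 < X < 32.5) = e^(−λ·5.06) − e^(−λ·32.5) = 0.73173 − 0.13450 ≈ 0.597.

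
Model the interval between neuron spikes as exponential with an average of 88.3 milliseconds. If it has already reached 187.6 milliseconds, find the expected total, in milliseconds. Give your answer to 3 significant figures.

276

The rate is λ = 1/88.3 = 0.011325 per millisecond.
By memorylessness, E[X | X > 187.6] = 187.6 + 1/λ = 187.6 + 88.3 = 275.9 milliseconds.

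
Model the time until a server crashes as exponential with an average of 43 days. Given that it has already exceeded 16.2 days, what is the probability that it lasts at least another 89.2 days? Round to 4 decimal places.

0.1256

The rate is λ = 1/43 = 0.0232558 per day.
P(X > s+t | X > s) = e^(−λ(s+t))/e^(−λs) = e^(−λt), independent of s = 16.2.
P(X > 89.2) = e^(−2.0744) ≈ 0.1256.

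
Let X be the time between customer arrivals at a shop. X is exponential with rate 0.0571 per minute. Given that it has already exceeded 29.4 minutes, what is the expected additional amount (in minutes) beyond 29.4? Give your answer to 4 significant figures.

17.51

By memorylessness, the remaining amount past any threshold is again Exp(λ) with mean 1/λ = 17.5131 minutes.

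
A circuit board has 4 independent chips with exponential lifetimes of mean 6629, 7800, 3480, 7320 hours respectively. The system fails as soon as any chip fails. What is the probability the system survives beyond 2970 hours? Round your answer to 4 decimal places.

0.1239

The first failure time is exponential with rate Σλ_i = 1/6629 + 1/7800 + 1/3480 + 1/7320 = 0.000703026 per hour.
P(min > 2970) = e^(−0.000703026·2970) = e^(−2.088) ≈ 0.1239.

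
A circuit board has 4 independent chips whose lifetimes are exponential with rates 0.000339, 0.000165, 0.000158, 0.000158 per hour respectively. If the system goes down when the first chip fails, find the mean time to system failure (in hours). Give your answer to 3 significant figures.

1220

The time to first failure is exponential with rate Σλ = 0.000339 + 0.000165 + 0.000158 + 0.000158 = 0.00082.
E[min] = 1/Σλ = 1/0.00082 = 1219.51 hours.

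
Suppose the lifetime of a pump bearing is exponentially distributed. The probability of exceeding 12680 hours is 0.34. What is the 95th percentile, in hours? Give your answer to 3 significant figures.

e^(−λ·12680) = 0.34 ⇒ λ = −ln(0.34)/12680 = 0.0000850796.
95th percentile: 1 − e^(−λt) = 0.95, t = −ln(0.05)/λ = 35210.9 hours.

35200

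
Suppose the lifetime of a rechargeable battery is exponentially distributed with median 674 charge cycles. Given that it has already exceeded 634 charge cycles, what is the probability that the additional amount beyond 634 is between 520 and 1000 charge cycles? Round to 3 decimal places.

0.228

For an exponential, median = ln(2)/λ, so λ = ln 2 / 674 = 0.00102841 per charge cycle.
Memoryless: the residual past 634 is again Exp(λ).
P(520 < residual < 1000) = e^(−λ·520) − e^(−λ·1000) = 0.58580 − 0.35758 ≈ 0.228.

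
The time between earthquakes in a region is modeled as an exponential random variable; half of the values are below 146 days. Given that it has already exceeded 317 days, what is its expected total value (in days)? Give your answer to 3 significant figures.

For an exponential, median = ln(2)/λ, so λ = ln 2 / 146 = 0.00474758 per day.
By memorylessness, E[X | X > 317] = 317 + 1/λ = 317 + 210.633 = 527.633 days.

528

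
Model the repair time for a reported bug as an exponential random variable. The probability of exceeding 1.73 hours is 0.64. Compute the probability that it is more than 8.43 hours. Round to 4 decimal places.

e^(−λ·1.73) = 0.64 ⇒ λ = −ln(0.64)/1.73 = 0.257969.
P(X > 8.43) = e^(−0.257969·8.43) = e^(−2.1747) ≈ 0.1136.

0.1136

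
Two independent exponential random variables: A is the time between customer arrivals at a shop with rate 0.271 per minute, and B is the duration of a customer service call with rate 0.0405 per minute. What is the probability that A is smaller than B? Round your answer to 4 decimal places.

λ_1 = 0.271, λ_2 = 0.0405.
For independent exponentials, P(A < B) = λ_1/(λ_1+λ_2) = 0.271/0.3115 ≈ 0.8700.

0.8700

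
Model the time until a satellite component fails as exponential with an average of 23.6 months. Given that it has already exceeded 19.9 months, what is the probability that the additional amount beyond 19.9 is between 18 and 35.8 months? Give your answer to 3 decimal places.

The rate is λ = 1/23.6 = 0.0423729 per month.
Memoryless: the residual past 19.9 is again Exp(λ).
P(18 < residual < 35.8) = e^(−λ·18) − e^(−λ·35.8) = 0.46640 − 0.21938 ≈ 0.247.

0.247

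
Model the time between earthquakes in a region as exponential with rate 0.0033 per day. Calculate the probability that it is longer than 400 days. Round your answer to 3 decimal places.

P(X > 400) = e^(−λ·400) = e^(−1.32) ≈ 0.267.

0.267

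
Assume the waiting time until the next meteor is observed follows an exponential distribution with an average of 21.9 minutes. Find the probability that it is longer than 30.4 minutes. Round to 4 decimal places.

The rate is λ = 1/21.9 = 0.0456621 per minute.
P(X > 30.4) = e^(−λ·30.4) = e^(−1.3881) ≈ 0.2495.

0.2495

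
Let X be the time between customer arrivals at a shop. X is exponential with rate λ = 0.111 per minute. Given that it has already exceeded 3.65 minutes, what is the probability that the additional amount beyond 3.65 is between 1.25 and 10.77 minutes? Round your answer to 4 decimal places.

0.5679

Memoryless: the residual past 3.65 is again Exp(λ).
P(1.25 < residual < 10.77) = e^(−λ·1.25) − e^(−λ·10.77) = 0.87045 − 0.30256 ≈ 0.5679.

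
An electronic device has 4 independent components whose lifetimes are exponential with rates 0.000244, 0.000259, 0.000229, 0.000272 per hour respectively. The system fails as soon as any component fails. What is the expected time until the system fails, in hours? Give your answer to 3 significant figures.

996

The time to first failure is exponential with rate Σλ = 0.000244 + 0.000259 + 0.000229 + 0.000272 = 0.001004.
E[min] = 1/Σλ = 1/0.001004 = 996.016 hours.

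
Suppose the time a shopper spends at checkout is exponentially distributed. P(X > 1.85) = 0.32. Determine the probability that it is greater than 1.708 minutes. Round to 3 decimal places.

e^(−λ·1.85) = 0.32 ⇒ λ = −ln(0.32)/1.85 = 0.61591.
P(X > 1.708) = e^(−0.61591·1.708) = e^(−1.052) ≈ 0.349.

0.349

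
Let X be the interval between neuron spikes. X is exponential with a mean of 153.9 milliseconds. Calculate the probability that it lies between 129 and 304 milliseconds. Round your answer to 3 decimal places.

0.294

The rate is λ = 1/153.9 = 0.00649773 per millisecond.
P(129 < X < 304) = e^(−λ·129) − e^(−λ·304) = 0.43249 − 0.13872 ≈ 0.294.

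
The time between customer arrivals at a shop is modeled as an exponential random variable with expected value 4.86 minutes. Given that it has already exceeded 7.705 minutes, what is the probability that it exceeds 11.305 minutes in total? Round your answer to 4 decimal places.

The rate is λ = 1/4.86 = 0.205761 per minute.
The exponential is memoryless, so the remaining time is again Exp(λ): the condition X > 7.705 is irrelevant.
P(X > 3.6) = e^(−0.74074) ≈ 0.4768.

0.4768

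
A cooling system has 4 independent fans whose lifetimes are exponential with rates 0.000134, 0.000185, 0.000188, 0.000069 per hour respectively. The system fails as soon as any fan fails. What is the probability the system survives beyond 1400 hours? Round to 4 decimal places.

0.4465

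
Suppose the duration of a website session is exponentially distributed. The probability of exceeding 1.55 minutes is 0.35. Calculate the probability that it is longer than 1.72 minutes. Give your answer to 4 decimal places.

e^(−λ·1.55) = 0.35 ⇒ λ = −ln(0.35)/1.55 = 0.677305.
P(X > 1.72) = e^(−0.677305·1.72) = e^(−1.165) ≈ 0.3119.

0.3119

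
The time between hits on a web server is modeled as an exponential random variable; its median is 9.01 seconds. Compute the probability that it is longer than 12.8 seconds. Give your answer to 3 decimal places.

For an exponential, median = ln(2)/λ, so λ = ln 2 / 9.01 = 0.0769309 per second.
P(X > 12.8) = e^(−λ·12.8) = e^(−0.98472) ≈ 0.374.

0.374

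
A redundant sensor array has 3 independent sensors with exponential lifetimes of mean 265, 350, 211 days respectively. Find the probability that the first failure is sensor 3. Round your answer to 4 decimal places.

Rates: λ_i = 1/mean_i → 0.00377358, 0.00285714, 0.00473934; Σλ = 0.0113701.
P(sensor 3 first) = λ_3/Σλ = 0.00473934/0.0113701 ≈ 0.4168.

0.4168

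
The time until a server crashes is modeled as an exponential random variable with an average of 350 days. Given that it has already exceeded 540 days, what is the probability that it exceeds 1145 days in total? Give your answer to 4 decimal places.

The rate is λ = 1/350 = 0.00285714 per day.
P(X > s+t | X > s) = e^(−λ(s+t))/e^(−λs) = e^(−λt), independent of s = 540.
P(X > 605) = e^(−1.7286) ≈ 0.1775.

0.1775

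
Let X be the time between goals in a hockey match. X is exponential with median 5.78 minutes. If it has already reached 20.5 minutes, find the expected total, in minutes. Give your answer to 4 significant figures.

28.84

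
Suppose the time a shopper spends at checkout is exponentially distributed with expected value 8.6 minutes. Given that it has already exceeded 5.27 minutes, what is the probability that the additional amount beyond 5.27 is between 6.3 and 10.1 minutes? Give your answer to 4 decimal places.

0.1717

The rate is λ = 1/8.6 = 0.116279 per minute.
Memoryless: the residual past 5.27 is again Exp(λ).
P(6.3 < residual < 10.1) = e^(−λ·6.3) − e^(−λ·10.1) = 0.48068 − 0.30900 ≈ 0.1717.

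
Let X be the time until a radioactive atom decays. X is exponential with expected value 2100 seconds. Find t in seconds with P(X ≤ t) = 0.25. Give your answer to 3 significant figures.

The rate is λ = 1/2100 = 0.00047619 per second.
Set 1 − e^(−λt) = 0.25, so t = −ln(0.75)/λ = 0.28768/0.00047619 ≈ 604.132 seconds.

604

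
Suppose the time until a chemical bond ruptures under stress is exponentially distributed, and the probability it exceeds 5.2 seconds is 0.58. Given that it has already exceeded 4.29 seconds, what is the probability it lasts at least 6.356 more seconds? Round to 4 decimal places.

From e^(−λ·5.2) = 0.58, λ = −ln(0.58)/5.2 = 0.104755.
Memoryless: P(X > 4.29+6.356 | X > 4.29) = P(X > 6.356) = e^(−0.104755·6.356) ≈ 0.5138.

0.5138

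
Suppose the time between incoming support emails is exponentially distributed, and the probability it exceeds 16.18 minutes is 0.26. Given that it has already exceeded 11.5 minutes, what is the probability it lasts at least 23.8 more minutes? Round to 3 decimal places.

From e^(−λ·16.18) = 0.26, λ = −ln(0.26)/16.18 = 0.0832555.
Memoryless: P(X > 11.5+23.8 | X > 11.5) = P(X > 23.8) = e^(−0.0832555·23.8) ≈ 0.138.

0.138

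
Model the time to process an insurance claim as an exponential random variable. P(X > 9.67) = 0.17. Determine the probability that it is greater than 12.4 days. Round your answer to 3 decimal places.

e^(−λ·9.67) = 0.17 ⇒ λ = −ln(0.17)/9.67 = 0.183243.
P(X > 12.4) = e^(−0.183243·12.4) = e^(−2.2722) ≈ 0.103.

0.103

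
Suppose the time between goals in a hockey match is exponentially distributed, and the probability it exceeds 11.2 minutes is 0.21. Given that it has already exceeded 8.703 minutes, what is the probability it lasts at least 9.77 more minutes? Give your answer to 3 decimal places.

0.256

From e^(−λ·11.2) = 0.21, λ = −ln(0.21)/11.2 = 0.139344.
Memoryless: P(X > 8.703+9.77 | X > 8.703) = P(X > 9.77) = e^(−0.139344·9.77) ≈ 0.256.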